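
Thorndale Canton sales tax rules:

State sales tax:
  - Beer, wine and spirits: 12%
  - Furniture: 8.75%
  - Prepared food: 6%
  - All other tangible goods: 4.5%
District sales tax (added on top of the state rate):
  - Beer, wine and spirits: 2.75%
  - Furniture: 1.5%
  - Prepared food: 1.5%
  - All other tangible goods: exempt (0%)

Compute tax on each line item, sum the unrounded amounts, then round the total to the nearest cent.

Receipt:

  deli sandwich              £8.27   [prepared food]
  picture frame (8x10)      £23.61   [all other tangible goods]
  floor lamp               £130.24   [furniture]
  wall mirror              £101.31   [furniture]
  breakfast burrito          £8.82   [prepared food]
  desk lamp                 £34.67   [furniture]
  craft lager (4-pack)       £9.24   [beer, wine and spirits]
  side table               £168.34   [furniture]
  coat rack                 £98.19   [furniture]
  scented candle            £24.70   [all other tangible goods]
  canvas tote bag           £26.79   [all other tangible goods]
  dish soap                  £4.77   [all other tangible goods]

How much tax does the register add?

£60.85

Deli sandwich £8.27: prepared food → 6% + 1.5% district = 7.5% → £0.62025
Picture frame (8x10) £23.61: all other tangible goods → 4.5% + 0% district = 4.5% → £1.06245
Floor lamp £130.24: furniture → 8.75% + 1.5% district = 10.25% → £13.3496
Wall mirror £101.31: furniture → 8.75% + 1.5% district = 10.25% → £10.384275
Breakfast burrito £8.82: prepared food → 6% + 1.5% district = 7.5% → £0.6615
Desk lamp £34.67: furniture → 8.75% + 1.5% district = 10.25% → £3.553675
Craft lager (4-pack) £9.24: beer, wine and spirits → 12% + 2.75% district = 14.75% → £1.3629
Side table £168.34: furniture → 8.75% + 1.5% district = 10.25% → £17.25485
Coat rack £98.19: furniture → 8.75% + 1.5% district = 10.25% → £10.064475
Scented candle £24.70: all other tangible goods → 4.5% + 0% district = 4.5% → £1.1115
Canvas tote bag £26.79: all other tangible goods → 4.5% + 0% district = 4.5% → £1.20555
Dish soap £4.77: all other tangible goods → 4.5% + 0% district = 4.5% → £0.21465
Unrounded tax sum = £60.845675 → £60.85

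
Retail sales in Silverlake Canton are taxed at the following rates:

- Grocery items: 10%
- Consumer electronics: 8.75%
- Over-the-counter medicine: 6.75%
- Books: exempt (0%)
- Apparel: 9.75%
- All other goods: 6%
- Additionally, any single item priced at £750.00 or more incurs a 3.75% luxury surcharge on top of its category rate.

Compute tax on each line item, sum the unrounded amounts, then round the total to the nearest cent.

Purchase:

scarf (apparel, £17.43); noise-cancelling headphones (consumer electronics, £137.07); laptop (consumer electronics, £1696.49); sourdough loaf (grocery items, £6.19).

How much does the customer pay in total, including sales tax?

£2083.55

Scarf £17.43: apparel → 9.75% → £1.699425
Noise-cancelling headphones £137.07: consumer electronics → 8.75% → £11.993625
Laptop £1696.49: consumer electronics → 8.75% + 3.75% surcharge = 12.5% → £212.06125
Sourdough loaf £6.19: grocery items → 10% → £0.619
Subtotal = £1857.18; unrounded tax = £226.3733 → £226.37; total due = £2083.55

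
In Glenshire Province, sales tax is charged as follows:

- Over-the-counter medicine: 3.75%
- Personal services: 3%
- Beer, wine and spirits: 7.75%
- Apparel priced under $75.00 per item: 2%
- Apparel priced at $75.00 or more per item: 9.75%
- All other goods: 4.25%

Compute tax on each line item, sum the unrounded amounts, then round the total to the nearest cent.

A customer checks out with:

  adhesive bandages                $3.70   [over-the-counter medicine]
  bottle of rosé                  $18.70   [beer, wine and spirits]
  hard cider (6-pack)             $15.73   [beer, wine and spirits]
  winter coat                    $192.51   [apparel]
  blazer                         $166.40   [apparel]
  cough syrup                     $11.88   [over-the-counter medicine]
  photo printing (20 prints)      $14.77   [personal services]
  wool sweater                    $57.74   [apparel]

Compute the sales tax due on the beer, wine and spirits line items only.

$2.67

Bottle of rosé $18.70: beer, wine and spirits → 7.75% → $1.44925
Hard cider (6-pack) $15.73: beer, wine and spirits → 7.75% → $1.219075
Tax on beer, wine and spirits: unrounded sum = $2.668325 → $2.67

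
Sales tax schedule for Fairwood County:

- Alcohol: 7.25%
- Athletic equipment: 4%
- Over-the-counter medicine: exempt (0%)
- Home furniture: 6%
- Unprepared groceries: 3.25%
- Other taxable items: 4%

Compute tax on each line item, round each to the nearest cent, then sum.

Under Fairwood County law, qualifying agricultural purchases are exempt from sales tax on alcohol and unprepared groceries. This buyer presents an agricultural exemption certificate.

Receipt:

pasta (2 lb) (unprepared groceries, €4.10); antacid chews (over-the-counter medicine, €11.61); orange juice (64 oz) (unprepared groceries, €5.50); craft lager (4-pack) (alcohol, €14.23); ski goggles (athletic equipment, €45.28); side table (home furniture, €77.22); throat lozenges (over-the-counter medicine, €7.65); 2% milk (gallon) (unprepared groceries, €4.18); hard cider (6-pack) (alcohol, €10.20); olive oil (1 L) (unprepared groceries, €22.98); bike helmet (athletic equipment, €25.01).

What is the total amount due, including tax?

€235.40

Pasta (2 lb) €4.10: unprepared groceries, buyer-exempt → 0% → €0.00
Antacid chews €11.61: over-the-counter medicine → 0% → €0.00
Orange juice (64 oz) €5.50: unprepared groceries, buyer-exempt → 0% → €0.00
Craft lager (4-pack) €14.23: alcohol, buyer-exempt → 0% → €0.00
Ski goggles €45.28: athletic equipment → 4% → €1.81
Side table €77.22: home furniture → 6% → €4.63
Throat lozenges €7.65: over-the-counter medicine → 0% → €0.00
2% milk (gallon) €4.18: unprepared groceries, buyer-exempt → 0% → €0.00
Hard cider (6-pack) €10.20: alcohol, buyer-exempt → 0% → €0.00
Olive oil (1 L) €22.98: unprepared groceries, buyer-exempt → 0% → €0.00
Bike helmet €25.01: athletic equipment → 4% → €1.00
Subtotal = €227.96; tax = €7.44; total due = €235.40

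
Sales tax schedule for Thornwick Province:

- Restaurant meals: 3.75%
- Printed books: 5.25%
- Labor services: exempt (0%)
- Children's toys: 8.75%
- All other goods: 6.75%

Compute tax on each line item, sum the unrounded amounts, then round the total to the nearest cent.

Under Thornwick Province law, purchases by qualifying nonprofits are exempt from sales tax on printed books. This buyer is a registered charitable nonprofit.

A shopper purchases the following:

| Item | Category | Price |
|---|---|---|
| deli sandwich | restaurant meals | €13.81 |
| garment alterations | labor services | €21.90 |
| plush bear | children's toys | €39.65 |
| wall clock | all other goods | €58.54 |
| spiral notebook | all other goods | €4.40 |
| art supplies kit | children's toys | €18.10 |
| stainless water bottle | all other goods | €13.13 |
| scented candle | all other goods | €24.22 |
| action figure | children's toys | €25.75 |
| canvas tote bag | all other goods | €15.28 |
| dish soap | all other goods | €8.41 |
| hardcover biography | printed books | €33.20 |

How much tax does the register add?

Deli sandwich €13.81: restaurant meals → 3.75% → €0.517875
Garment alterations €21.90: labor services → 0% → €0.00
Plush bear €39.65: children's toys → 8.75% → €3.469375
Wall clock €58.54: all other goods → 6.75% → €3.95145
Spiral notebook €4.40: all other goods → 6.75% → €0.297
Art supplies kit €18.10: children's toys → 8.75% → €1.58375
Stainless water bottle €13.13: all other goods → 6.75% → €0.886275
Scented candle €24.22: all other goods → 6.75% → €1.63485
Action figure €25.75: children's toys → 8.75% → €2.253125
Canvas tote bag €15.28: all other goods → 6.75% → €1.0314
Dish soap €8.41: all other goods → 6.75% → €0.567675
Hardcover biography €33.20: printed books, buyer-exempt → 0% → €0.00
Unrounded tax sum = €16.192775 → €16.19

€16.19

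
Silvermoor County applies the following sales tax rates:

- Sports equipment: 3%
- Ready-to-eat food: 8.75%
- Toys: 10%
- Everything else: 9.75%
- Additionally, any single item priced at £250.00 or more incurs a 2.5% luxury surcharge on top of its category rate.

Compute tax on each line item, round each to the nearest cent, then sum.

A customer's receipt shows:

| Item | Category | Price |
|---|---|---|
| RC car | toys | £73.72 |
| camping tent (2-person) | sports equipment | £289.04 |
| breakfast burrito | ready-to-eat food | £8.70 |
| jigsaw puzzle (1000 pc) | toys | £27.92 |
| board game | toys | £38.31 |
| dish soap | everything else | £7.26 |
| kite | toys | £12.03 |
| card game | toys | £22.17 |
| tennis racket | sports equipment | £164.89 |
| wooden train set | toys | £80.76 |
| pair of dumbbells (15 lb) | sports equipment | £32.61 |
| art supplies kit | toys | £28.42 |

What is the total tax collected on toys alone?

RC car £73.72: toys → 10% → £7.37
Jigsaw puzzle (1000 pc) £27.92: toys → 10% → £2.79
Board game £38.31: toys → 10% → £3.83
Kite £12.03: toys → 10% → £1.20
Card game £22.17: toys → 10% → £2.22
Wooden train set £80.76: toys → 10% → £8.08
Art supplies kit £28.42: toys → 10% → £2.84
Tax on toys = £7.37 + £2.79 + £3.83 + £1.20 + £2.22 + £8.08 + £2.84 = £28.33

£28.33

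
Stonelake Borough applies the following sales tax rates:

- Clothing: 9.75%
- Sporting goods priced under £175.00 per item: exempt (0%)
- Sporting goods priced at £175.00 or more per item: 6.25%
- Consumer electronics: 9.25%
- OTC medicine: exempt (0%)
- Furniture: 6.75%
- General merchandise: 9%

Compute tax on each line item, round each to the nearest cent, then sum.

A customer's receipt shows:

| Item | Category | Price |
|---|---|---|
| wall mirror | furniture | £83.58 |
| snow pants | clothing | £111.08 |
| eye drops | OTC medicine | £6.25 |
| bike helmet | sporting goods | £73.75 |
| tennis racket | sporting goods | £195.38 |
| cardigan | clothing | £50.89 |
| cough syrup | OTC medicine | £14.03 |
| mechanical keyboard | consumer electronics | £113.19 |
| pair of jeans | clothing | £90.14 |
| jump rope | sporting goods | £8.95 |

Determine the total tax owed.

£52.90

Wall mirror £83.58: furniture → 6.75% → £5.64
Snow pants £111.08: clothing → 9.75% → £10.83
Eye drops £6.25: OTC medicine → 0% → £0.00
Bike helmet £73.75: sporting goods, under £175.00 → 0% → £0.00
Tennis racket £195.38: sporting goods, £175.00 or more → 6.25% → £12.21
Cardigan £50.89: clothing → 9.75% → £4.96
Cough syrup £14.03: OTC medicine → 0% → £0.00
Mechanical keyboard £113.19: consumer electronics → 9.25% → £10.47
Pair of jeans £90.14: clothing → 9.75% → £8.79
Jump rope £8.95: sporting goods, under £175.00 → 0% → £0.00
Total tax = £5.64 + £10.83 + £12.21 + £4.96 + £10.47 + £8.79 = £52.90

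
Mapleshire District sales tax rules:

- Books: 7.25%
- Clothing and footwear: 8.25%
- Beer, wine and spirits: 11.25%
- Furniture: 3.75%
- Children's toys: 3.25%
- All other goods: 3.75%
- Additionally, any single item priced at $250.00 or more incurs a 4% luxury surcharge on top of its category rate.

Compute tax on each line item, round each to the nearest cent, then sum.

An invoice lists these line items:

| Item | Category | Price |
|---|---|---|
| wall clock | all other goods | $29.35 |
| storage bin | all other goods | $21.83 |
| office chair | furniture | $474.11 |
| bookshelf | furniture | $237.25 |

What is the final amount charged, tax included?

Wall clock $29.35: all other goods → 3.75% → $1.10
Storage bin $21.83: all other goods → 3.75% → $0.82
Office chair $474.11: furniture → 3.75% + 4% surcharge = 7.75% → $36.74
Bookshelf $237.25: furniture → 3.75% → $8.90
Subtotal = $762.54; tax = $47.56; total due = $810.10

$810.10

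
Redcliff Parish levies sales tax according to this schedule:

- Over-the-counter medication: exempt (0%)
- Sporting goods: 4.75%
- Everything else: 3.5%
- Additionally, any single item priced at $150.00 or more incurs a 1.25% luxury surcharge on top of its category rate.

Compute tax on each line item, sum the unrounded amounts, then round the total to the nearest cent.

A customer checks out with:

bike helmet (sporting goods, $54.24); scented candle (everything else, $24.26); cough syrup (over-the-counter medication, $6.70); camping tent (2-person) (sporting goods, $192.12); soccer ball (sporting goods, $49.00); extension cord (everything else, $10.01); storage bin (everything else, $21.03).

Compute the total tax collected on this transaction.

Bike helmet $54.24: sporting goods → 4.75% → $2.5764
Scented candle $24.26: everything else → 3.5% → $0.8491
Cough syrup $6.70: over-the-counter medication → 0% → $0.00
Camping tent (2-person) $192.12: sporting goods → 4.75% + 1.25% surcharge = 6% → $11.5272
Soccer ball $49.00: sporting goods → 4.75% → $2.3275
Extension cord $10.01: everything else → 3.5% → $0.35035
Storage bin $21.03: everything else → 3.5% → $0.73605
Unrounded tax sum = $18.3666 → $18.37

$18.37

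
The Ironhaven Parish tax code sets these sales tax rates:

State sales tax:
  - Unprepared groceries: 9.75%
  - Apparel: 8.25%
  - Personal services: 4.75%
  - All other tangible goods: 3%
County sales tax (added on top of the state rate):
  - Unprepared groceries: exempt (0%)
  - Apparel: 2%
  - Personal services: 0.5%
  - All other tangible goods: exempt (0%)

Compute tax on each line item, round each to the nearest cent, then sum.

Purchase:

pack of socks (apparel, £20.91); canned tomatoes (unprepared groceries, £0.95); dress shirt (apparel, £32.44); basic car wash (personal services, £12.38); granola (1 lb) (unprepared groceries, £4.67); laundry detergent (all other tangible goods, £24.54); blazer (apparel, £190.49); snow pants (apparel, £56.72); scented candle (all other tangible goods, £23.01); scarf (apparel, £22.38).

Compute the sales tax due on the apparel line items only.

£33.10

Pack of socks £20.91: apparel → 8.25% + 2% county = 10.25% → £2.14
Dress shirt £32.44: apparel → 8.25% + 2% county = 10.25% → £3.33
Blazer £190.49: apparel → 8.25% + 2% county = 10.25% → £19.53
Snow pants £56.72: apparel → 8.25% + 2% county = 10.25% → £5.81
Scarf £22.38: apparel → 8.25% + 2% county = 10.25% → £2.29
Tax on apparel = £2.14 + £3.33 + £19.53 + £5.81 + £2.29 = £33.10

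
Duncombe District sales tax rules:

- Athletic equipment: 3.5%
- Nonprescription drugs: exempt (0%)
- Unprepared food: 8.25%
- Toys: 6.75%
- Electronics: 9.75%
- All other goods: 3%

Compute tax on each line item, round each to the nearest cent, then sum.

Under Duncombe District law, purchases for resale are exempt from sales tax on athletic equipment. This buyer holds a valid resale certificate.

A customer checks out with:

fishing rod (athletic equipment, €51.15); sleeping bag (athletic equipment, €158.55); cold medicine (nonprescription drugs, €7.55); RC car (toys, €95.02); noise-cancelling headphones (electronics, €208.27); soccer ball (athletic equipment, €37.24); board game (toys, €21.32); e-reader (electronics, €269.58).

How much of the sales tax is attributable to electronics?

€46.59

Noise-cancelling headphones €208.27: electronics → 9.75% → €20.31
E-reader €269.58: electronics → 9.75% → €26.28
Tax on electronics = €20.31 + €26.28 = €46.59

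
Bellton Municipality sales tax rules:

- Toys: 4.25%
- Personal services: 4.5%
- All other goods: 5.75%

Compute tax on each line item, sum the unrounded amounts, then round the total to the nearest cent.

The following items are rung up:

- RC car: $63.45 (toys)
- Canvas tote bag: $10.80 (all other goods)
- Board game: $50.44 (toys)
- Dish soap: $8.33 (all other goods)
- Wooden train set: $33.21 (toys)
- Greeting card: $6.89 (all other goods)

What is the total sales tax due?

RC car $63.45: toys → 4.25% → $2.696625
Canvas tote bag $10.80: all other goods → 5.75% → $0.621
Board game $50.44: toys → 4.25% → $2.1437
Dish soap $8.33: all other goods → 5.75% → $0.478975
Wooden train set $33.21: toys → 4.25% → $1.411425
Greeting card $6.89: all other goods → 5.75% → $0.396175
Unrounded tax sum = $7.7479 → $7.75

$7.75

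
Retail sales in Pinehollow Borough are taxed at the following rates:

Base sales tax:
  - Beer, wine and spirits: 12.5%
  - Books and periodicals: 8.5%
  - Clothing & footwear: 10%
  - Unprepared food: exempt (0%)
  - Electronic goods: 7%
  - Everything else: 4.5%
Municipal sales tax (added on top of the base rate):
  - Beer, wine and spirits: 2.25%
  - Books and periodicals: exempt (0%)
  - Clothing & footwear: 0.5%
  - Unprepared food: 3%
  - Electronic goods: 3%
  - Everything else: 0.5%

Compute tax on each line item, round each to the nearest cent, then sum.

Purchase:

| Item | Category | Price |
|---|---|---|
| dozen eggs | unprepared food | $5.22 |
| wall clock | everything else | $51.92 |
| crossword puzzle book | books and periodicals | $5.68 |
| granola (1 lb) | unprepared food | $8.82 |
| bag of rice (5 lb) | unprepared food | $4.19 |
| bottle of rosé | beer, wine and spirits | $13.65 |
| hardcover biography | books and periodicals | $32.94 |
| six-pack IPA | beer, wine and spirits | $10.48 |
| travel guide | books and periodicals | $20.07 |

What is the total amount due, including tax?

$164.67

Dozen eggs $5.22: unprepared food → 0% + 3% municipal = 3% → $0.16
Wall clock $51.92: everything else → 4.5% + 0.5% municipal = 5% → $2.60
Crossword puzzle book $5.68: books and periodicals → 8.5% + 0% municipal = 8.5% → $0.48
Granola (1 lb) $8.82: unprepared food → 0% + 3% municipal = 3% → $0.26
Bag of rice (5 lb) $4.19: unprepared food → 0% + 3% municipal = 3% → $0.13
Bottle of rosé $13.65: beer, wine and spirits → 12.5% + 2.25% municipal = 14.75% → $2.01
Hardcover biography $32.94: books and periodicals → 8.5% + 0% municipal = 8.5% → $2.80
Six-pack IPA $10.48: beer, wine and spirits → 12.5% + 2.25% municipal = 14.75% → $1.55
Travel guide $20.07: books and periodicals → 8.5% + 0% municipal = 8.5% → $1.71
Subtotal = $152.97; tax = $11.70; total due = $164.67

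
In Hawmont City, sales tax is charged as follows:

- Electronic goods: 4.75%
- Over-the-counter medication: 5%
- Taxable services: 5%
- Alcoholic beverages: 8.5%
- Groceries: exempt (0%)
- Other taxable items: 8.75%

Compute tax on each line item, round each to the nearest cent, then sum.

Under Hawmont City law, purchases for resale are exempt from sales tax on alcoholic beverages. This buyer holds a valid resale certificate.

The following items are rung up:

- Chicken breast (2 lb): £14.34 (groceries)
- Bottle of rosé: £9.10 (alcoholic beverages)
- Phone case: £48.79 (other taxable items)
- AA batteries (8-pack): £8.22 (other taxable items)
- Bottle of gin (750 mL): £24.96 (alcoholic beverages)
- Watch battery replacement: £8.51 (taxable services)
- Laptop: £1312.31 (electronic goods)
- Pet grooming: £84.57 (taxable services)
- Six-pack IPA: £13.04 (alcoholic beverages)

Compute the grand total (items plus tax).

Chicken breast (2 lb) £14.34: groceries → 0% → £0.00
Bottle of rosé £9.10: alcoholic beverages, buyer-exempt → 0% → £0.00
Phone case £48.79: other taxable items → 8.75% → £4.27
AA batteries (8-pack) £8.22: other taxable items → 8.75% → £0.72
Bottle of gin (750 mL) £24.96: alcoholic beverages, buyer-exempt → 0% → £0.00
Watch battery replacement £8.51: taxable services → 5% → £0.43
Laptop £1312.31: electronic goods → 4.75% → £62.33
Pet grooming £84.57: taxable services → 5% → £4.23
Six-pack IPA £13.04: alcoholic beverages, buyer-exempt → 0% → £0.00
Subtotal = £1523.84; tax = £71.98; total due = £1595.82

£1595.82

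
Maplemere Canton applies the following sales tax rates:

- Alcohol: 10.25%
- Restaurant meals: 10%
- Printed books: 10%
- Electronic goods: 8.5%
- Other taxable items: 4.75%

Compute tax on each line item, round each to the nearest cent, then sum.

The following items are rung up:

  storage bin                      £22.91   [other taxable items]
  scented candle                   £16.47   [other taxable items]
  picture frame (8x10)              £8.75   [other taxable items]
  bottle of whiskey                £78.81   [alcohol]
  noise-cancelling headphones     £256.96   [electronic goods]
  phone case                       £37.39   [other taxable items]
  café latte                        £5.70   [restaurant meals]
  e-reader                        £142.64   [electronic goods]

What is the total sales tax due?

Storage bin £22.91: other taxable items → 4.75% → £1.09
Scented candle £16.47: other taxable items → 4.75% → £0.78
Picture frame (8x10) £8.75: other taxable items → 4.75% → £0.42
Bottle of whiskey £78.81: alcohol → 10.25% → £8.08
Noise-cancelling headphones £256.96: electronic goods → 8.5% → £21.84
Phone case £37.39: other taxable items → 4.75% → £1.78
Café latte £5.70: restaurant meals → 10% → £0.57
E-reader £142.64: electronic goods → 8.5% → £12.12
Total tax = £1.09 + £0.78 + £0.42 + £8.08 + £21.84 + £1.78 + £0.57 + £12.12 = £46.68

£46.68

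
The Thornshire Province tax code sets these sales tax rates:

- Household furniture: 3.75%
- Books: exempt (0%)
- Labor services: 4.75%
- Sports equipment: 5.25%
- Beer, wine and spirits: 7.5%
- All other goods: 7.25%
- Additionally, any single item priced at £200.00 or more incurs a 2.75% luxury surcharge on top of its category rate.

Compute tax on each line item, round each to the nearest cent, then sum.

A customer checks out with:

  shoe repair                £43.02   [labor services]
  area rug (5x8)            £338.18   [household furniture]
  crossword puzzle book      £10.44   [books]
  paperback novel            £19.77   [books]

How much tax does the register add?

Shoe repair £43.02: labor services → 4.75% → £2.04
Area rug (5x8) £338.18: household furniture → 3.75% + 2.75% surcharge = 6.5% → £21.98
Crossword puzzle book £10.44: books → 0% → £0.00
Paperback novel £19.77: books → 0% → £0.00
Total tax = £2.04 + £21.98 = £24.02

£24.02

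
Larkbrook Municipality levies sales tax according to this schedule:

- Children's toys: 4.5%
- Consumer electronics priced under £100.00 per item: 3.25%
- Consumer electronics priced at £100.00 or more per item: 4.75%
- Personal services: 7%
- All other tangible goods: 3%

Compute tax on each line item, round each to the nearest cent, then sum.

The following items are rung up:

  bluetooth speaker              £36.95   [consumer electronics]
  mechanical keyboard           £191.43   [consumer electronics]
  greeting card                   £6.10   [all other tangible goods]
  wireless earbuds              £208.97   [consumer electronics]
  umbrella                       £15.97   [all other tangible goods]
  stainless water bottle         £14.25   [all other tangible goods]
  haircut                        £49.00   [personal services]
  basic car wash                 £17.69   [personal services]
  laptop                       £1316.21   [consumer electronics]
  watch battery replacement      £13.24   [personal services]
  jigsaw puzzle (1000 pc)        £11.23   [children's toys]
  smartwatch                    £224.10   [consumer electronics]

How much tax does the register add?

£100.58

Bluetooth speaker £36.95: consumer electronics, under £100.00 → 3.25% → £1.20
Mechanical keyboard £191.43: consumer electronics, £100.00 or more → 4.75% → £9.09
Greeting card £6.10: all other tangible goods → 3% → £0.18
Wireless earbuds £208.97: consumer electronics, £100.00 or more → 4.75% → £9.93
Umbrella £15.97: all other tangible goods → 3% → £0.48
Stainless water bottle £14.25: all other tangible goods → 3% → £0.43
Haircut £49.00: personal services → 7% → £3.43
Basic car wash £17.69: personal services → 7% → £1.24
Laptop £1316.21: consumer electronics, £100.00 or more → 4.75% → £62.52
Watch battery replacement £13.24: personal services → 7% → £0.93
Jigsaw puzzle (1000 pc) £11.23: children's toys → 4.5% → £0.51
Smartwatch £224.10: consumer electronics, £100.00 or more → 4.75% → £10.64
Total tax = £1.20 + £9.09 + £0.18 + £9.93 + £0.48 + £0.43 + £3.43 + £1.24 + £62.52 + £0.93 + £0.51 + £10.64 = £100.58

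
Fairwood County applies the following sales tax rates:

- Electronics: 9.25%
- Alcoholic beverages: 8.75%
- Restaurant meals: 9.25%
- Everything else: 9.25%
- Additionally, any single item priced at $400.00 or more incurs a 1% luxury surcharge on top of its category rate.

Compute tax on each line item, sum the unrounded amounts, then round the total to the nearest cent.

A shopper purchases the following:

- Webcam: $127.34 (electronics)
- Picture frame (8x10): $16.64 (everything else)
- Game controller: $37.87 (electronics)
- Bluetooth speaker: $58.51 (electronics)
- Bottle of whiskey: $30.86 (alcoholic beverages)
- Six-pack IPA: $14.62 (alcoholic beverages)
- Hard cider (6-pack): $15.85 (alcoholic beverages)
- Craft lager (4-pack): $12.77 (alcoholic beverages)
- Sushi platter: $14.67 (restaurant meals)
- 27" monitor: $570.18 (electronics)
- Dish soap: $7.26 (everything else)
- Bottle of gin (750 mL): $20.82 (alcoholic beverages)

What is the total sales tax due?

$91.01

Webcam $127.34: electronics → 9.25% → $11.77895
Picture frame (8x10) $16.64: everything else → 9.25% → $1.5392
Game controller $37.87: electronics → 9.25% → $3.502975
Bluetooth speaker $58.51: electronics → 9.25% → $5.412175
Bottle of whiskey $30.86: alcoholic beverages → 8.75% → $2.70025
Six-pack IPA $14.62: alcoholic beverages → 8.75% → $1.27925
Hard cider (6-pack) $15.85: alcoholic beverages → 8.75% → $1.386875
Craft lager (4-pack) $12.77: alcoholic beverages → 8.75% → $1.117375
Sushi platter $14.67: restaurant meals → 9.25% → $1.356975
27" monitor $570.18: electronics → 9.25% + 1% surcharge = 10.25% → $58.44345
Dish soap $7.26: everything else → 9.25% → $0.67155
Bottle of gin (750 mL) $20.82: alcoholic beverages → 8.75% → $1.82175
Unrounded tax sum = $91.010775 → $91.01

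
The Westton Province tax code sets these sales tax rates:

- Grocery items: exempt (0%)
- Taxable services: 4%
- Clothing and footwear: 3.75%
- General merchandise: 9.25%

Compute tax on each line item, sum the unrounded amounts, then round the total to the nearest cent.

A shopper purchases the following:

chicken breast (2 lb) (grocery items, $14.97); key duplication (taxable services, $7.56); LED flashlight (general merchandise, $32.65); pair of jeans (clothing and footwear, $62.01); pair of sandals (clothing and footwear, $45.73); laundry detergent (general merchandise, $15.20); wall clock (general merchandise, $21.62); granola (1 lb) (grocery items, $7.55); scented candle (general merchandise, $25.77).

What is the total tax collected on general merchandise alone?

$8.81

LED flashlight $32.65: general merchandise → 9.25% → $3.020125
Laundry detergent $15.20: general merchandise → 9.25% → $1.406
Wall clock $21.62: general merchandise → 9.25% → $1.99985
Scented candle $25.77: general merchandise → 9.25% → $2.383725
Tax on general merchandise: unrounded sum = $8.8097 → $8.81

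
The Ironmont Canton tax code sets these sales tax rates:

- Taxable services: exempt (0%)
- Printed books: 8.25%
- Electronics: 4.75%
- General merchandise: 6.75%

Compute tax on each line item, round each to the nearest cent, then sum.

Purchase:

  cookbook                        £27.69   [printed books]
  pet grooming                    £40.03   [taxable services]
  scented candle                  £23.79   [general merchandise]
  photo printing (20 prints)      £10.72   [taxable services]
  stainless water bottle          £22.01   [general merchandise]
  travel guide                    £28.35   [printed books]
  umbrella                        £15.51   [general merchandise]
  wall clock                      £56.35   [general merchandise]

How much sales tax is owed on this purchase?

Cookbook £27.69: printed books → 8.25% → £2.28
Pet grooming £40.03: taxable services → 0% → £0.00
Scented candle £23.79: general merchandise → 6.75% → £1.61
Photo printing (20 prints) £10.72: taxable services → 0% → £0.00
Stainless water bottle £22.01: general merchandise → 6.75% → £1.49
Travel guide £28.35: printed books → 8.25% → £2.34
Umbrella £15.51: general merchandise → 6.75% → £1.05
Wall clock £56.35: general merchandise → 6.75% → £3.80
Total tax = £2.28 + £1.61 + £1.49 + £2.34 + £1.05 + £3.80 = £12.57

£12.57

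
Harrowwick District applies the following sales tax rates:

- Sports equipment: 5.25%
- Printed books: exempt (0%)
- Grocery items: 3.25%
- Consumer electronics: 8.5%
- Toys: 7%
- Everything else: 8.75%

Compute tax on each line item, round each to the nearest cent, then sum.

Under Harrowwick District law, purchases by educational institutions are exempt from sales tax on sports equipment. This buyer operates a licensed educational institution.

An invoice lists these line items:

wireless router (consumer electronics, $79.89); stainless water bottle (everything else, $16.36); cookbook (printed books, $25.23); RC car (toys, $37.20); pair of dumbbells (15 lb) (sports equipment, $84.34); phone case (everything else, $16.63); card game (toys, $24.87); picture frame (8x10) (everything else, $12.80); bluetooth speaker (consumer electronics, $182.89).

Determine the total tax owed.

Wireless router $79.89: consumer electronics → 8.5% → $6.79
Stainless water bottle $16.36: everything else → 8.75% → $1.43
Cookbook $25.23: printed books → 0% → $0.00
RC car $37.20: toys → 7% → $2.60
Pair of dumbbells (15 lb) $84.34: sports equipment, buyer-exempt → 0% → $0.00
Phone case $16.63: everything else → 8.75% → $1.46
Card game $24.87: toys → 7% → $1.74
Picture frame (8x10) $12.80: everything else → 8.75% → $1.12
Bluetooth speaker $182.89: consumer electronics → 8.5% → $15.55
Total tax = $6.79 + $1.43 + $2.60 + $1.46 + $1.74 + $1.12 + $15.55 = $30.69

$30.69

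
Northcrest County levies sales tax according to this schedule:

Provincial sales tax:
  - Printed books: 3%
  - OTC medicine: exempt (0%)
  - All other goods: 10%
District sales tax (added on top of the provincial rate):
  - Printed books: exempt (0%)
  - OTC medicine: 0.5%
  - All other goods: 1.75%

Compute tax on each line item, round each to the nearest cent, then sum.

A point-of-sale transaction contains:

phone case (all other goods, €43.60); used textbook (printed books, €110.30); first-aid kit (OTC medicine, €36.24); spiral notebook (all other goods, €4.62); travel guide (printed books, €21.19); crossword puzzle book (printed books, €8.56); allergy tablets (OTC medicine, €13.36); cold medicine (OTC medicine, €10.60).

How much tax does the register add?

€10.17

Phone case €43.60: all other goods → 10% + 1.75% district = 11.75% → €5.12
Used textbook €110.30: printed books → 3% + 0% district = 3% → €3.31
First-aid kit €36.24: OTC medicine → 0% + 0.5% district = 0.5% → €0.18
Spiral notebook €4.62: all other goods → 10% + 1.75% district = 11.75% → €0.54
Travel guide €21.19: printed books → 3% + 0% district = 3% → €0.64
Crossword puzzle book €8.56: printed books → 3% + 0% district = 3% → €0.26
Allergy tablets €13.36: OTC medicine → 0% + 0.5% district = 0.5% → €0.07
Cold medicine €10.60: OTC medicine → 0% + 0.5% district = 0.5% → €0.05
Total tax = €5.12 + €3.31 + €0.18 + €0.54 + €0.64 + €0.26 + €0.07 + €0.05 = €10.17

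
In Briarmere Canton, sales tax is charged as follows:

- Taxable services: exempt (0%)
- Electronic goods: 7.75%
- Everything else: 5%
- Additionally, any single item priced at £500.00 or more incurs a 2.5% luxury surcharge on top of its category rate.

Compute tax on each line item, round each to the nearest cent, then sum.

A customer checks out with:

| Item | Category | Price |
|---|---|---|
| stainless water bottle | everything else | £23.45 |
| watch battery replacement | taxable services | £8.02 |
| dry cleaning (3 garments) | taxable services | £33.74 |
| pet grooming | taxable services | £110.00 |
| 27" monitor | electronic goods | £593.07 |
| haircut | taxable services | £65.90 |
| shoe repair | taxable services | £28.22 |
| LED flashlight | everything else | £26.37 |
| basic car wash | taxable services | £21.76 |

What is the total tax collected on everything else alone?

Stainless water bottle £23.45: everything else → 5% → £1.17
LED flashlight £26.37: everything else → 5% → £1.32
Tax on everything else = £1.17 + £1.32 = £2.49

£2.49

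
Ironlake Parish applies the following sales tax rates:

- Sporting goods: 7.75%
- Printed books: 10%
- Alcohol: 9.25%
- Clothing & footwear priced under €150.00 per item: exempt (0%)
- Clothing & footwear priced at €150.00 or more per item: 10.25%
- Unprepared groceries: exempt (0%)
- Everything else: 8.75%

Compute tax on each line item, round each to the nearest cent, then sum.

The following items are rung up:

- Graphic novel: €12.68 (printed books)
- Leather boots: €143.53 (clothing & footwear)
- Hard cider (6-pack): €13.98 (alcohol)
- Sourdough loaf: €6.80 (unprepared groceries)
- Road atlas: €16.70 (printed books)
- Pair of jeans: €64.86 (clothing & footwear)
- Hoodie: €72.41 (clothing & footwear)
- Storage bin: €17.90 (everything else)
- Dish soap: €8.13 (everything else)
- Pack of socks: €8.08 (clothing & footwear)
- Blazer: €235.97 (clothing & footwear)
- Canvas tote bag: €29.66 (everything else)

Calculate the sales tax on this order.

Graphic novel €12.68: printed books → 10% → €1.27
Leather boots €143.53: clothing & footwear, under €150.00 → 0% → €0.00
Hard cider (6-pack) €13.98: alcohol → 9.25% → €1.29
Sourdough loaf €6.80: unprepared groceries → 0% → €0.00
Road atlas €16.70: printed books → 10% → €1.67
Pair of jeans €64.86: clothing & footwear, under €150.00 → 0% → €0.00
Hoodie €72.41: clothing & footwear, under €150.00 → 0% → €0.00
Storage bin €17.90: everything else → 8.75% → €1.57
Dish soap €8.13: everything else → 8.75% → €0.71
Pack of socks €8.08: clothing & footwear, under €150.00 → 0% → €0.00
Blazer €235.97: clothing & footwear, €150.00 or more → 10.25% → €24.19
Canvas tote bag €29.66: everything else → 8.75% → €2.60
Total tax = €1.27 + €1.29 + €1.67 + €1.57 + €0.71 + €24.19 + €2.60 = €33.30

€33.30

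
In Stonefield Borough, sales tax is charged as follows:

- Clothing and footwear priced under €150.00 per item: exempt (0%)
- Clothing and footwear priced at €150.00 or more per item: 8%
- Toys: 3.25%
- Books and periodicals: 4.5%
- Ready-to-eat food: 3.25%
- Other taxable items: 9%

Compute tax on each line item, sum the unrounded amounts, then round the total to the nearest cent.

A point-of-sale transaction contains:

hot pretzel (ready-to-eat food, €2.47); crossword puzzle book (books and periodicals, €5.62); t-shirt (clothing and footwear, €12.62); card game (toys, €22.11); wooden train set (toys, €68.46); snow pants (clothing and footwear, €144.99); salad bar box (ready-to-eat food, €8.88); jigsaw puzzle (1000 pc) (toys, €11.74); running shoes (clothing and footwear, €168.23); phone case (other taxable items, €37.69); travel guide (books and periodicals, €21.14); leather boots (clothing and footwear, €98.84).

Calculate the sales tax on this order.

Hot pretzel €2.47: ready-to-eat food → 3.25% → €0.080275
Crossword puzzle book €5.62: books and periodicals → 4.5% → €0.2529
T-shirt €12.62: clothing and footwear, under €150.00 → 0% → €0.00
Card game €22.11: toys → 3.25% → €0.718575
Wooden train set €68.46: toys → 3.25% → €2.22495
Snow pants €144.99: clothing and footwear, under €150.00 → 0% → €0.00
Salad bar box €8.88: ready-to-eat food → 3.25% → €0.2886
Jigsaw puzzle (1000 pc) €11.74: toys → 3.25% → €0.38155
Running shoes €168.23: clothing and footwear, €150.00 or more → 8% → €13.4584
Phone case €37.69: other taxable items → 9% → €3.3921
Travel guide €21.14: books and periodicals → 4.5% → €0.9513
Leather boots €98.84: clothing and footwear, under €150.00 → 0% → €0.00
Unrounded tax sum = €21.74865 → €21.75

€21.75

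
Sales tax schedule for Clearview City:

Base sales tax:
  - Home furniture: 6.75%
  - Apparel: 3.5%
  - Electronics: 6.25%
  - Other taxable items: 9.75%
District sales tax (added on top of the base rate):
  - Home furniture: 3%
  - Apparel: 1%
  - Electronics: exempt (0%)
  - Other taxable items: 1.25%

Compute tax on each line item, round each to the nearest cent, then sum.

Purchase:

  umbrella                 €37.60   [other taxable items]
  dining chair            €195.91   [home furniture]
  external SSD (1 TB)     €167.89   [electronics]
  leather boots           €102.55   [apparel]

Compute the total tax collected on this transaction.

€38.34

Umbrella €37.60: other taxable items → 9.75% + 1.25% district = 11% → €4.14
Dining chair €195.91: home furniture → 6.75% + 3% district = 9.75% → €19.10
External SSD (1 TB) €167.89: electronics → 6.25% + 0% district = 6.25% → €10.49
Leather boots €102.55: apparel → 3.5% + 1% district = 4.5% → €4.61
Total tax = €4.14 + €19.10 + €10.49 + €4.61 = €38.34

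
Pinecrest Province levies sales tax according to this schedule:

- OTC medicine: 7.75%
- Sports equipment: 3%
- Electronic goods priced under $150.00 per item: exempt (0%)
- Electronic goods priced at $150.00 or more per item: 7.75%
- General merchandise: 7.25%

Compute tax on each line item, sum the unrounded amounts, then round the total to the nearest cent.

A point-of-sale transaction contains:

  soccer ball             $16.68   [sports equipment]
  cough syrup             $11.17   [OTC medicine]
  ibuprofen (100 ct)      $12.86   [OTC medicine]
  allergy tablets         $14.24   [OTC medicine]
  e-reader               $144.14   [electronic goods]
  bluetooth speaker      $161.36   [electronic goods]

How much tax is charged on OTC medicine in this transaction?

$2.97

Cough syrup $11.17: OTC medicine → 7.75% → $0.865675
Ibuprofen (100 ct) $12.86: OTC medicine → 7.75% → $0.99665
Allergy tablets $14.24: OTC medicine → 7.75% → $1.1036
Tax on OTC medicine: unrounded sum = $2.965925 → $2.97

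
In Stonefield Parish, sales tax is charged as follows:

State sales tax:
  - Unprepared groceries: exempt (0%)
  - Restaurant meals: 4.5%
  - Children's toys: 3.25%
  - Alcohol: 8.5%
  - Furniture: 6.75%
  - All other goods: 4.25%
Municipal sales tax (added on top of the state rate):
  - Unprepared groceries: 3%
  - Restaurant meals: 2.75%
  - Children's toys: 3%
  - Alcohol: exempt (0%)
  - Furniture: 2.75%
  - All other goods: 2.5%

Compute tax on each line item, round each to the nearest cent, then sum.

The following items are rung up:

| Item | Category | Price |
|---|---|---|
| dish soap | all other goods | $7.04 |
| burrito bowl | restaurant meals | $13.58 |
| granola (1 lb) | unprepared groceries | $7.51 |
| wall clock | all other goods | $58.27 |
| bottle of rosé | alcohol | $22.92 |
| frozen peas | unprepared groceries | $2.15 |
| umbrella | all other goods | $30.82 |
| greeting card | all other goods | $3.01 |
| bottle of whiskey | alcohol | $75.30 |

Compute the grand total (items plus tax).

$236.91

Dish soap $7.04: all other goods → 4.25% + 2.5% municipal = 6.75% → $0.48
Burrito bowl $13.58: restaurant meals → 4.5% + 2.75% municipal = 7.25% → $0.98
Granola (1 lb) $7.51: unprepared groceries → 0% + 3% municipal = 3% → $0.23
Wall clock $58.27: all other goods → 4.25% + 2.5% municipal = 6.75% → $3.93
Bottle of rosé $22.92: alcohol → 8.5% + 0% municipal = 8.5% → $1.95
Frozen peas $2.15: unprepared groceries → 0% + 3% municipal = 3% → $0.06
Umbrella $30.82: all other goods → 4.25% + 2.5% municipal = 6.75% → $2.08
Greeting card $3.01: all other goods → 4.25% + 2.5% municipal = 6.75% → $0.20
Bottle of whiskey $75.30: alcohol → 8.5% + 0% municipal = 8.5% → $6.40
Subtotal = $220.60; tax = $16.31; total due = $236.91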